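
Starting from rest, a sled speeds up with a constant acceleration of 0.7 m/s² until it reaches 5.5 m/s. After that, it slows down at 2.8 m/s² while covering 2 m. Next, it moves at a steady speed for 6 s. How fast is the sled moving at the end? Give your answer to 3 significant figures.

Phase 1 (accelerating): v₀ = 0 m/s, a = 0.7 m/s².
v = v₀ + at → t = (5.5 − 0) / 0.7 = 7.86 s
v² = v₀² + 2aΔx → Δx = (5.5² − 0²)/(2·0.7) = 21.6 m

Phase 2 (decelerating): v₀ = 5.50 m/s, a = -2.8 m/s².
v² = v₀² + 2aΔx = 5.50² + 2·-2.8·2 = 19.1 → v = 4.36 m/s
t = (v − v₀)/a = (4.36 − 5.50)/-2.8 = 0.405 s

Phase 3 (constant speed): v₀ = 4.36 m/s, a = 0 m/s².
v = v₀ + at = 4.36 + (0)(6) = 4.36 m/s
Δx = v₀t + ½at² = 4.36·6 + 0.5·0·6² = 26.2 m
Final speed = 4.36 m/s

4.36 m/s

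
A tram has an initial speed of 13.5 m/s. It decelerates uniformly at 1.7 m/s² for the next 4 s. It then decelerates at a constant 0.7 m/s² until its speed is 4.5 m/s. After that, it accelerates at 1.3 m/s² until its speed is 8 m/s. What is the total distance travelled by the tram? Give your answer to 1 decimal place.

74.8 m

Phase 1 (decelerating): v₀ = 13.5 m/s, a = -1.7 m/s².
v = v₀ + at = 13.5 + (-1.7)(4) = 6.70 m/s
Δx = v₀t + ½at² = 13.5·4 + 0.5·-1.7·4² = 40.4 m

Phase 2 (decelerating): v₀ = 6.70 m/s, a = -0.7 m/s².
v = v₀ + at → t = (4.5 − 6.70) / -0.7 = 3.14 s
v² = v₀² + 2aΔx → Δx = (4.5² − 6.70²)/(2·-0.7) = 17.6 m

Phase 3 (accelerating): v₀ = 4.50 m/s, a = 1.3 m/s².
v = v₀ + at → t = (8 − 4.50) / 1.3 = 2.69 s
v² = v₀² + 2aΔx → Δx = (8² − 4.50²)/(2·1.3) = 16.8 m
Total distance = 40.4 + 17.6 + 16.8 = 74.8 m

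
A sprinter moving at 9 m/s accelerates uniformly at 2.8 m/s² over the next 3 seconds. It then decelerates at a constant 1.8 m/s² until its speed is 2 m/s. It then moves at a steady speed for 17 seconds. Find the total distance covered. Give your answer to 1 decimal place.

156.6 m

Phase 1 (accelerating): v₀ = 9.00 m/s, a = 2.8 m/s².
v = v₀ + at = 9.00 + (2.8)(3) = 17.4 m/s
Δx = v₀t + ½at² = 9.00·3 + 0.5·2.8·3² = 39.6 m

Phase 2 (decelerating): v₀ = 17.4 m/s, a = -1.8 m/s².
v = v₀ + at → t = (2 − 17.4) / -1.8 = 8.56 s
v² = v₀² + 2aΔx → Δx = (2² − 17.4²)/(2·-1.8) = 83.0 m

Phase 3 (constant speed): v₀ = 2.00 m/s, a = 0 m/s².
v = v₀ + at = 2.00 + (0)(17) = 2.00 m/s
Δx = v₀t + ½at² = 2.00·17 + 0.5·0·17² = 34.0 m
Total distance = 39.6 + 83.0 + 34.0 = 157 m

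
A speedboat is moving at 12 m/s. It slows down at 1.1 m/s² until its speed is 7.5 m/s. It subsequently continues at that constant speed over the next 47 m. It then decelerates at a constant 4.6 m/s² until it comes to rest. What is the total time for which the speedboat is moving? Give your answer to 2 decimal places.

Phase 1 (decelerating): v₀ = 12.0 m/s, a = -1.1 m/s².
v = v₀ + at → t = (7.5 − 12.0) / -1.1 = 4.09 s
v² = v₀² + 2aΔx → Δx = (7.5² − 12.0²)/(2·-1.1) = 39.9 m

Phase 2 (constant speed): v₀ = 7.50 m/s, a = 0 m/s².
Constant speed: t = d/v = 47/7.50 = 6.27 s

Phase 3 (decelerating): v₀ = 7.50 m/s, a = -4.6 m/s².
v = v₀ + at → t = (0 − 7.50) / -4.6 = 1.63 s
v² = v₀² + 2aΔx → Δx = (0² − 7.50²)/(2·-4.6) = 6.11 m
Total time = 4.09 + 6.27 + 1.63 = 12.0 s

11.99 s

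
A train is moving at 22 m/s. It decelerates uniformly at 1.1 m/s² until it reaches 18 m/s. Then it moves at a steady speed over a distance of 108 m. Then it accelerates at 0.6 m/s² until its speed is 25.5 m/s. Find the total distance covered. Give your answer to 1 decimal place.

Phase 1 (decelerating): v₀ = 22.0 m/s, a = -1.1 m/s².
v = v₀ + at → t = (18 − 22.0) / -1.1 = 3.64 s
v² = v₀² + 2aΔx → Δx = (18² − 22.0²)/(2·-1.1) = 72.7 m

Phase 2 (constant speed): v₀ = 18.0 m/s, a = 0 m/s².
Constant speed: t = d/v = 108/18.0 = 6.00 s

Phase 3 (accelerating): v₀ = 18.0 m/s, a = 0.6 m/s².
v = v₀ + at → t = (25.5 − 18.0) / 0.6 = 12.5 s
v² = v₀² + 2aΔx → Δx = (25.5² − 18.0²)/(2·0.6) = 272 m
Total distance = 72.7 + 108 + 272 = 453 m

452.6 m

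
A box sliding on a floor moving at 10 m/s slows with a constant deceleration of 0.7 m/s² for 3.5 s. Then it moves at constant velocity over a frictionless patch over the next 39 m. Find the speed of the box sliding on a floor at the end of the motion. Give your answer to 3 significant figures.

Phase 1 (decelerating): v₀ = 10.0 m/s, a = -0.7 m/s².
v = v₀ + at = 10.0 + (-0.7)(3.5) = 7.55 m/s
Δx = v₀t + ½at² = 10.0·3.5 + 0.5·-0.7·3.5² = 30.7 m

Phase 2 (constant speed): v₀ = 7.55 m/s, a = 0 m/s².
Constant speed: t = d/v = 39/7.55 = 5.17 s
Final speed = 7.55 m/s

7.55 m/s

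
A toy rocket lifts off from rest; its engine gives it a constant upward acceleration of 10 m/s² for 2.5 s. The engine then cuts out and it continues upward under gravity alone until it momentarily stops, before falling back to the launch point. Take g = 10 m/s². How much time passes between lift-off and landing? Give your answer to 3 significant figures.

8.54 s

Phase 1 (powered ascent): v₀ = 0 m/s, a = 10 m/s².
v = v₀ + at = 0 + (10)(2.5) = 25.0 m/s
Δx = v₀t + ½at² = 0·2.5 + 0.5·10·2.5² = 31.2 m

Phase 2 (coasting upward): v₀ = 25.0 m/s, a = -10 m/s².
v = v₀ + at → t = (0 − 25.0) / -10 = 2.50 s
v² = v₀² + 2aΔx → Δx = (0² − 25.0²)/(2·-10) = 31.2 m

Phase 3 (free fall): v₀ = 0 m/s, a = -10 m/s².
Falls 62.5 m from rest: t = √(2·62.5/10) = 3.54 s; v = g·t = 35.4 m/s.
Total time = 2.50 + 2.50 + 3.54 = 8.54 s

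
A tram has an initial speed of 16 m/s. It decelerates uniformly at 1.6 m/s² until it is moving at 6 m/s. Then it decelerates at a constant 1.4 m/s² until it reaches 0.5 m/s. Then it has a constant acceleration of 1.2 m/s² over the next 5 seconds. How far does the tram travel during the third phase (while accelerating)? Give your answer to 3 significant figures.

Phase 1 (decelerating): v₀ = 16.0 m/s, a = -1.6 m/s².
v = v₀ + at → t = (6 − 16.0) / -1.6 = 6.25 s
v² = v₀² + 2aΔx → Δx = (6² − 16.0²)/(2·-1.6) = 68.8 m

Phase 2 (decelerating): v₀ = 6.00 m/s, a = -1.4 m/s².
v = v₀ + at → t = (0.5 − 6.00) / -1.4 = 3.93 s
v² = v₀² + 2aΔx → Δx = (0.5² − 6.00²)/(2·-1.4) = 12.8 m

Phase 3 (accelerating): v₀ = 0.500 m/s, a = 1.2 m/s².
v = v₀ + at = 0.500 + (1.2)(5) = 6.50 m/s
Δx = v₀t + ½at² = 0.500·5 + 0.5·1.2·5² = 17.5 m
Distance in phase 3 = 17.5 m

17.5 m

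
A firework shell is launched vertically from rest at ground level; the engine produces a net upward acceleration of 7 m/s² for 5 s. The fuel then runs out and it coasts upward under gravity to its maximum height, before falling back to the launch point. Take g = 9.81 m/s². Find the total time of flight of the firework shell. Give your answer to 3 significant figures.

14.1 s

Phase 1 (powered ascent): v₀ = 0 m/s, a = 7 m/s².
v = v₀ + at = 0 + (7)(5) = 35.0 m/s
Δx = v₀t + ½at² = 0·5 + 0.5·7·5² = 87.5 m

Phase 2 (coasting upward): v₀ = 35.0 m/s, a = -9.81 m/s².
v = v₀ + at → t = (0 − 35.0) / -9.81 = 3.57 s
v² = v₀² + 2aΔx → Δx = (0² − 35.0²)/(2·-9.81) = 62.4 m

Phase 3 (free fall): v₀ = 0 m/s, a = -9.81 m/s².
Falls 150 m from rest: t = √(2·150/9.81) = 5.53 s; v = g·t = 54.2 m/s.
Total time = 5.00 + 3.57 + 5.53 = 14.1 s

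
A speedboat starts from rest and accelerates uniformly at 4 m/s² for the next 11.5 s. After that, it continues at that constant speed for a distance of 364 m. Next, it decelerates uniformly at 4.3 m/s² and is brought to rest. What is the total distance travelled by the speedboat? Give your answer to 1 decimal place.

Phase 1 (accelerating): v₀ = 0 m/s, a = 4 m/s².
v = v₀ + at = 0 + (4)(11.5) = 46.0 m/s
Δx = v₀t + ½at² = 0·11.5 + 0.5·4·11.5² = 264 m

Phase 2 (constant speed): v₀ = 46.0 m/s, a = 0 m/s².
Constant speed: t = d/v = 364/46.0 = 7.91 s

Phase 3 (decelerating): v₀ = 46.0 m/s, a = -4.3 m/s².
v = v₀ + at → t = (0 − 46.0) / -4.3 = 10.7 s
v² = v₀² + 2aΔx → Δx = (0² − 46.0²)/(2·-4.3) = 246 m
Total distance = 264 + 364 + 246 = 875 m

874.5 m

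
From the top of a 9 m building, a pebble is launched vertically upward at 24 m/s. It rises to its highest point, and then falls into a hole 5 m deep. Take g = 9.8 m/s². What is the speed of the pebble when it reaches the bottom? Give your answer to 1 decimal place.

Phase 1 (rising): v₀ = 24.0 m/s, a = -9.8 m/s².
v = v₀ + at → t = (0 − 24.0) / -9.8 = 2.45 s
v² = v₀² + 2aΔx → Δx = (0² − 24.0²)/(2·-9.8) = 29.4 m

Phase 2 (falling): v₀ = 0 m/s, a = -9.8 m/s².
Falls 43.4 m from rest: t = √(2·43.4/9.8) = 2.98 s; v = g·t = 29.2 m/s.
Final speed = 29.2 m/s

29.2 m/s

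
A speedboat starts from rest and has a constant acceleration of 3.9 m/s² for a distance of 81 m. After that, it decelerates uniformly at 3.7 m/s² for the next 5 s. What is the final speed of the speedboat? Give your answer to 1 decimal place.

6.6 m/s

Phase 1 (accelerating): v₀ = 0 m/s, a = 3.9 m/s².
v² = v₀² + 2aΔx = 0² + 2·3.9·81 = 632 → v = 25.1 m/s
t = (v − v₀)/a = (25.1 − 0)/3.9 = 6.45 s

Phase 2 (decelerating): v₀ = 25.1 m/s, a = -3.7 m/s².
v = v₀ + at = 25.1 + (-3.7)(5) = 6.64 m/s
Δx = v₀t + ½at² = 25.1·5 + 0.5·-3.7·5² = 79.4 m
Final speed = 6.64 m/s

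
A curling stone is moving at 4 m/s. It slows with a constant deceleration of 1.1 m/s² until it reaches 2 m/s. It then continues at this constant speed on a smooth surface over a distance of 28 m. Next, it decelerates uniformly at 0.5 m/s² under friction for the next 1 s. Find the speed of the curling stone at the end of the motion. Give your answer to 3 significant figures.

Phase 1 (decelerating): v₀ = 4.00 m/s, a = -1.1 m/s².
v = v₀ + at → t = (2 − 4.00) / -1.1 = 1.82 s
v² = v₀² + 2aΔx → Δx = (2² − 4.00²)/(2·-1.1) = 5.45 m

Phase 2 (constant speed): v₀ = 2.00 m/s, a = 0 m/s².
Constant speed: t = d/v = 28/2.00 = 14.0 s

Phase 3 (decelerating): v₀ = 2.00 m/s, a = -0.5 m/s².
v = v₀ + at = 2.00 + (-0.5)(1) = 1.50 m/s
Δx = v₀t + ½at² = 2.00·1 + 0.5·-0.5·1² = 1.75 m
Final speed = 1.50 m/s

1.50 m/s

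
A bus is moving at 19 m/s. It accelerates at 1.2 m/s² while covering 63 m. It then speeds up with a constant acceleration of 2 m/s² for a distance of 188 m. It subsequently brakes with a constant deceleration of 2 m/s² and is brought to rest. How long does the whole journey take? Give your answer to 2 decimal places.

Phase 1 (accelerating): v₀ = 19.0 m/s, a = 1.2 m/s².
v² = v₀² + 2aΔx = 19.0² + 2·1.2·63 = 512 → v = 22.6 m/s
t = (v − v₀)/a = (22.6 − 19.0)/1.2 = 3.03 s

Phase 2 (accelerating): v₀ = 22.6 m/s, a = 2 m/s².
v² = v₀² + 2aΔx = 22.6² + 2·2·188 = 1260 → v = 35.6 m/s
t = (v − v₀)/a = (35.6 − 22.6)/2 = 6.46 s

Phase 3 (decelerating): v₀ = 35.6 m/s, a = -2 m/s².
v = v₀ + at → t = (0 − 35.6) / -2 = 17.8 s
v² = v₀² + 2aΔx → Δx = (0² − 35.6²)/(2·-2) = 316 m
Total time = 3.03 + 6.46 + 17.8 = 27.3 s

27.27 s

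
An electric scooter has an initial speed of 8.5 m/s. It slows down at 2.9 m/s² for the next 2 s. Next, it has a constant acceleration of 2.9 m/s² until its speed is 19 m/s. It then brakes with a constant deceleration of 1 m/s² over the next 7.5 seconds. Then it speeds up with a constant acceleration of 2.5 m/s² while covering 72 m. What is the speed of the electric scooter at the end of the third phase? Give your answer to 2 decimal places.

11.50 m/s

Phase 1 (decelerating): v₀ = 8.50 m/s, a = -2.9 m/s².
v = v₀ + at = 8.50 + (-2.9)(2) = 2.70 m/s
Δx = v₀t + ½at² = 8.50·2 + 0.5·-2.9·2² = 11.2 m

Phase 2 (accelerating): v₀ = 2.70 m/s, a = 2.9 m/s².
v = v₀ + at → t = (19 − 2.70) / 2.9 = 5.62 s
v² = v₀² + 2aΔx → Δx = (19² − 2.70²)/(2·2.9) = 61.0 m

Phase 3 (decelerating): v₀ = 19.0 m/s, a = -1 m/s².
v = v₀ + at = 19.0 + (-1)(7.5) = 11.5 m/s
Δx = v₀t + ½at² = 19.0·7.5 + 0.5·-1·7.5² = 114 m
Speed at end of phase 3 = 11.5 m/s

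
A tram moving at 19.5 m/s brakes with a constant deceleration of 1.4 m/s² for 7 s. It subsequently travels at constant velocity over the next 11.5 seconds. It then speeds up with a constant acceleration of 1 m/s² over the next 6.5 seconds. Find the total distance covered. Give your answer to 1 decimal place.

297.9 m

Phase 1 (decelerating): v₀ = 19.5 m/s, a = -1.4 m/s².
v = v₀ + at = 19.5 + (-1.4)(7) = 9.70 m/s
Δx = v₀t + ½at² = 19.5·7 + 0.5·-1.4·7² = 102 m

Phase 2 (constant speed): v₀ = 9.70 m/s, a = 0 m/s².
v = v₀ + at = 9.70 + (0)(11.5) = 9.70 m/s
Δx = v₀t + ½at² = 9.70·11.5 + 0.5·0·11.5² = 112 m

Phase 3 (accelerating): v₀ = 9.70 m/s, a = 1 m/s².
v = v₀ + at = 9.70 + (1)(6.5) = 16.2 m/s
Δx = v₀t + ½at² = 9.70·6.5 + 0.5·1·6.5² = 84.2 m
Total distance = 102 + 112 + 84.2 = 298 m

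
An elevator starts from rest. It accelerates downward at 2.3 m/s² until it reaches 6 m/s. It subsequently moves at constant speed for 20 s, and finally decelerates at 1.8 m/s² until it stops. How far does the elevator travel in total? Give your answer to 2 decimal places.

137.83 m

Phase 1 (accelerating): v₀ = 0 m/s, a = 2.3 m/s².
v = v₀ + at → t = (6 − 0) / 2.3 = 2.61 s
v² = v₀² + 2aΔx → Δx = (6² − 0²)/(2·2.3) = 7.83 m

Phase 2 (constant speed): v₀ = 6.00 m/s, a = 0 m/s².
v = v₀ + at = 6.00 + (0)(20) = 6.00 m/s
Δx = v₀t + ½at² = 6.00·20 + 0.5·0·20² = 120 m

Phase 3 (decelerating): v₀ = 6.00 m/s, a = -1.8 m/s².
v = v₀ + at → t = (0 − 6.00) / -1.8 = 3.33 s
v² = v₀² + 2aΔx → Δx = (0² − 6.00²)/(2·-1.8) = 10.0 m
Total distance = 7.83 + 120 + 10.0 = 138 m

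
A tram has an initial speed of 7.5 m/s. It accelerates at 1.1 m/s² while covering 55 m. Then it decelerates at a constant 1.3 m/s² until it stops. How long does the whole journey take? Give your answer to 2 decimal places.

15.53 s

Phase 1 (accelerating): v₀ = 7.50 m/s, a = 1.1 m/s².
v² = v₀² + 2aΔx = 7.50² + 2·1.1·55 = 177 → v = 13.3 m/s
t = (v − v₀)/a = (13.3 − 7.50)/1.1 = 5.29 s

Phase 2 (decelerating): v₀ = 13.3 m/s, a = -1.3 m/s².
v = v₀ + at → t = (0 − 13.3) / -1.3 = 10.2 s
v² = v₀² + 2aΔx → Δx = (0² − 13.3²)/(2·-1.3) = 68.2 m
Total time = 5.29 + 10.2 = 15.5 s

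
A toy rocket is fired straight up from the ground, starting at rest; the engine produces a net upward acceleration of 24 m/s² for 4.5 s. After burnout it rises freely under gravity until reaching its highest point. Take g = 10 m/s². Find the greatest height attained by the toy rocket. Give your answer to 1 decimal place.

826.2 m

Phase 1 (powered ascent): v₀ = 0 m/s, a = 24 m/s².
v = v₀ + at = 0 + (24)(4.5) = 108 m/s
Δx = v₀t + ½at² = 0·4.5 + 0.5·24·4.5² = 243 m

Phase 2 (coasting upward): v₀ = 108 m/s, a = -10 m/s².
v = v₀ + at → t = (0 − 108) / -10 = 10.8 s
v² = v₀² + 2aΔx → Δx = (0² − 108²)/(2·-10) = 583 m
Maximum height = 243 + 583 = 826 m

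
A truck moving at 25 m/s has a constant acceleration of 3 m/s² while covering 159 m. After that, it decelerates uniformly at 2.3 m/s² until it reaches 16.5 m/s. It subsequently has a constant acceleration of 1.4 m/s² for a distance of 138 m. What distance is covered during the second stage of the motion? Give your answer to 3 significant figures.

284 m

Phase 1 (accelerating): v₀ = 25.0 m/s, a = 3 m/s².
v² = v₀² + 2aΔx = 25.0² + 2·3·159 = 1580 → v = 39.7 m/s
t = (v − v₀)/a = (39.7 − 25.0)/3 = 4.91 s

Phase 2 (decelerating): v₀ = 39.7 m/s, a = -2.3 m/s².
v = v₀ + at → t = (16.5 − 39.7) / -2.3 = 10.1 s
v² = v₀² + 2aΔx → Δx = (16.5² − 39.7²)/(2·-2.3) = 284 m
Distance in phase 2 = 284 m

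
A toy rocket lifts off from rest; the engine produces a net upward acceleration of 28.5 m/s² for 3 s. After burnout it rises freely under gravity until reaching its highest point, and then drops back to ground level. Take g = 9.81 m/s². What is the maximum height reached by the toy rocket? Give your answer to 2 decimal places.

500.84 m

Phase 1 (powered ascent): v₀ = 0 m/s, a = 28.5 m/s².
v = v₀ + at = 0 + (28.5)(3) = 85.5 m/s
Δx = v₀t + ½at² = 0·3 + 0.5·28.5·3² = 128 m

Phase 2 (coasting upward): v₀ = 85.5 m/s, a = -9.81 m/s².
v = v₀ + at → t = (0 − 85.5) / -9.81 = 8.72 s
v² = v₀² + 2aΔx → Δx = (0² − 85.5²)/(2·-9.81) = 373 m
Maximum height = 128 + 373 = 501 m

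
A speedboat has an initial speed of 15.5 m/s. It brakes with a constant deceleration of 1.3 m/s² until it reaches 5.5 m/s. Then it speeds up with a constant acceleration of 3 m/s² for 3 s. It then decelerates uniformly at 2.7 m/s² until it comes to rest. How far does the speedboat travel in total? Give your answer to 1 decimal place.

149.7 m

Phase 1 (decelerating): v₀ = 15.5 m/s, a = -1.3 m/s².
v = v₀ + at → t = (5.5 − 15.5) / -1.3 = 7.69 s
v² = v₀² + 2aΔx → Δx = (5.5² − 15.5²)/(2·-1.3) = 80.8 m

Phase 2 (accelerating): v₀ = 5.50 m/s, a = 3 m/s².
v = v₀ + at = 5.50 + (3)(3) = 14.5 m/s
Δx = v₀t + ½at² = 5.50·3 + 0.5·3·3² = 30.0 m

Phase 3 (decelerating): v₀ = 14.5 m/s, a = -2.7 m/s².
v = v₀ + at → t = (0 − 14.5) / -2.7 = 5.37 s
v² = v₀² + 2aΔx → Δx = (0² − 14.5²)/(2·-2.7) = 38.9 m
Total distance = 80.8 + 30.0 + 38.9 = 150 m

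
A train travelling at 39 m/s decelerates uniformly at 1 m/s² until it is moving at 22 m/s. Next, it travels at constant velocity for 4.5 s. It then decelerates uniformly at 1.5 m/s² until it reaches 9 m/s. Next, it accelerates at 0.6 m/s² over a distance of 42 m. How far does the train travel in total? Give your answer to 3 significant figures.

794 m

Phase 1 (decelerating): v₀ = 39.0 m/s, a = -1 m/s².
v = v₀ + at → t = (22 − 39.0) / -1 = 17.0 s
v² = v₀² + 2aΔx → Δx = (22² − 39.0²)/(2·-1) = 518 m

Phase 2 (constant speed): v₀ = 22.0 m/s, a = 0 m/s².
v = v₀ + at = 22.0 + (0)(4.5) = 22.0 m/s
Δx = v₀t + ½at² = 22.0·4.5 + 0.5·0·4.5² = 99.0 m

Phase 3 (decelerating): v₀ = 22.0 m/s, a = -1.5 m/s².
v = v₀ + at → t = (9 − 22.0) / -1.5 = 8.67 s
v² = v₀² + 2aΔx → Δx = (9² − 22.0²)/(2·-1.5) = 134 m

Phase 4 (accelerating): v₀ = 9.00 m/s, a = 0.6 m/s².
v² = v₀² + 2aΔx = 9.00² + 2·0.6·42 = 131 → v = 11.5 m/s
t = (v − v₀)/a = (11.5 − 9.00)/0.6 = 4.10 s
Total distance = 518 + 99.0 + 134 + 42.0 = 794 m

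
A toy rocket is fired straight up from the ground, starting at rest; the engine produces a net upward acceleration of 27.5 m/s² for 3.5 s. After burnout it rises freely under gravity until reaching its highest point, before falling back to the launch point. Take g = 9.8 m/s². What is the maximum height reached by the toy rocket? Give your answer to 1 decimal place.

Phase 1 (powered ascent): v₀ = 0 m/s, a = 27.5 m/s².
v = v₀ + at = 0 + (27.5)(3.5) = 96.2 m/s
Δx = v₀t + ½at² = 0·3.5 + 0.5·27.5·3.5² = 168 m

Phase 2 (coasting upward): v₀ = 96.2 m/s, a = -9.8 m/s².
v = v₀ + at → t = (0 − 96.2) / -9.8 = 9.82 s
v² = v₀² + 2aΔx → Δx = (0² − 96.2²)/(2·-9.8) = 473 m
Maximum height = 168 + 473 = 641 m

641.1 m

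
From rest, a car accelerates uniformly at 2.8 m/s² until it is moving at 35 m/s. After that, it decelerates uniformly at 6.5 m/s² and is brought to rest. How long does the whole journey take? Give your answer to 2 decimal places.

Phase 1 (accelerating): v₀ = 0 m/s, a = 2.8 m/s².
v = v₀ + at → t = (35 − 0) / 2.8 = 12.5 s
v² = v₀² + 2aΔx → Δx = (35² − 0²)/(2·2.8) = 219 m

Phase 2 (decelerating): v₀ = 35.0 m/s, a = -6.5 m/s².
v = v₀ + at → t = (0 − 35.0) / -6.5 = 5.38 s
v² = v₀² + 2aΔx → Δx = (0² − 35.0²)/(2·-6.5) = 94.2 m
Total time = 12.5 + 5.38 = 17.9 s

17.88 s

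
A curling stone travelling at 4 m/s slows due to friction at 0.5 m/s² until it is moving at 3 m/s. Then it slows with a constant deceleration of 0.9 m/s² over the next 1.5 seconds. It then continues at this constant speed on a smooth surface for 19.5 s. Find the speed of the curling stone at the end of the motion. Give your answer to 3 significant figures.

Phase 1 (decelerating): v₀ = 4.00 m/s, a = -0.5 m/s².
v = v₀ + at → t = (3 − 4.00) / -0.5 = 2.00 s
v² = v₀² + 2aΔx → Δx = (3² − 4.00²)/(2·-0.5) = 7.00 m

Phase 2 (decelerating): v₀ = 3.00 m/s, a = -0.9 m/s².
v = v₀ + at = 3.00 + (-0.9)(1.5) = 1.65 m/s
Δx = v₀t + ½at² = 3.00·1.5 + 0.5·-0.9·1.5² = 3.49 m

Phase 3 (constant speed): v₀ = 1.65 m/s, a = 0 m/s².
v = v₀ + at = 1.65 + (0)(19.5) = 1.65 m/s
Δx = v₀t + ½at² = 1.65·19.5 + 0.5·0·19.5² = 32.2 m
Final speed = 1.65 m/s

1.65 m/s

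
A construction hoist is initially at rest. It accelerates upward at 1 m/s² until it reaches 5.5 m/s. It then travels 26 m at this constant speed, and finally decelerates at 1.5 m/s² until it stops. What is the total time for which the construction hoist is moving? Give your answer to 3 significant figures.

Phase 1 (accelerating): v₀ = 0 m/s, a = 1 m/s².
v = v₀ + at → t = (5.5 − 0) / 1 = 5.50 s
v² = v₀² + 2aΔx → Δx = (5.5² − 0²)/(2·1) = 15.1 m

Phase 2 (constant speed): v₀ = 5.50 m/s, a = 0 m/s².
Constant speed: t = d/v = 26/5.50 = 4.73 s

Phase 3 (decelerating): v₀ = 5.50 m/s, a = -1.5 m/s².
v = v₀ + at → t = (0 − 5.50) / -1.5 = 3.67 s
v² = v₀² + 2aΔx → Δx = (0² − 5.50²)/(2·-1.5) = 10.1 m
Total time = 5.50 + 4.73 + 3.67 = 13.9 s

13.9 s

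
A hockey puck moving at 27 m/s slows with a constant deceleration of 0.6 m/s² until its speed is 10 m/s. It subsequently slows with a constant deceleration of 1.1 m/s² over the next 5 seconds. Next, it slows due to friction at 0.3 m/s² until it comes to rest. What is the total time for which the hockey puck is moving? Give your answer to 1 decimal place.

Phase 1 (decelerating): v₀ = 27.0 m/s, a = -0.6 m/s².
v = v₀ + at → t = (10 − 27.0) / -0.6 = 28.3 s
v² = v₀² + 2aΔx → Δx = (10² − 27.0²)/(2·-0.6) = 524 m

Phase 2 (decelerating): v₀ = 10.0 m/s, a = -1.1 m/s².
v = v₀ + at = 10.0 + (-1.1)(5) = 4.50 m/s
Δx = v₀t + ½at² = 10.0·5 + 0.5·-1.1·5² = 36.2 m

Phase 3 (decelerating): v₀ = 4.50 m/s, a = -0.3 m/s².
v = v₀ + at → t = (0 − 4.50) / -0.3 = 15.0 s
v² = v₀² + 2aΔx → Δx = (0² − 4.50²)/(2·-0.3) = 33.8 m
Total time = 28.3 + 5.00 + 15.0 = 48.3 s

48.3 s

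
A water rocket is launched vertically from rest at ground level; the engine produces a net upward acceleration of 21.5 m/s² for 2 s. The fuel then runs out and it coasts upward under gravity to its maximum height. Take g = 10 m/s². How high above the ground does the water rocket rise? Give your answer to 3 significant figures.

Phase 1 (powered ascent): v₀ = 0 m/s, a = 21.5 m/s².
v = v₀ + at = 0 + (21.5)(2) = 43.0 m/s
Δx = v₀t + ½at² = 0·2 + 0.5·21.5·2² = 43.0 m

Phase 2 (coasting upward): v₀ = 43.0 m/s, a = -10 m/s².
v = v₀ + at → t = (0 − 43.0) / -10 = 4.30 s
v² = v₀² + 2aΔx → Δx = (0² − 43.0²)/(2·-10) = 92.5 m
Maximum height = 43.0 + 92.5 = 135 m

135 m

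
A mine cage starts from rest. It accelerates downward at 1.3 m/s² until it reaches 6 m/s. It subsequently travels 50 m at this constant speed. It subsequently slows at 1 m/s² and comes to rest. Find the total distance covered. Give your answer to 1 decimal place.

81.8 m

Phase 1 (accelerating): v₀ = 0 m/s, a = 1.3 m/s².
v = v₀ + at → t = (6 − 0) / 1.3 = 4.62 s
v² = v₀² + 2aΔx → Δx = (6² − 0²)/(2·1.3) = 13.8 m

Phase 2 (constant speed): v₀ = 6.00 m/s, a = 0 m/s².
Constant speed: t = d/v = 50/6.00 = 8.33 s

Phase 3 (decelerating): v₀ = 6.00 m/s, a = -1 m/s².
v = v₀ + at → t = (0 − 6.00) / -1 = 6.00 s
v² = v₀² + 2aΔx → Δx = (0² − 6.00²)/(2·-1) = 18.0 m
Total distance = 13.8 + 50.0 + 18.0 = 81.8 m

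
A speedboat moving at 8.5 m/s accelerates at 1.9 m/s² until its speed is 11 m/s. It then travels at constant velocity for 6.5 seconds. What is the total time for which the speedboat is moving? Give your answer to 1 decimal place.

7.8 s

Phase 1 (accelerating): v₀ = 8.50 m/s, a = 1.9 m/s².
v = v₀ + at → t = (11 − 8.50) / 1.9 = 1.32 s
v² = v₀² + 2aΔx → Δx = (11² − 8.50²)/(2·1.9) = 12.8 m

Phase 2 (constant speed): v₀ = 11.0 m/s, a = 0 m/s².
v = v₀ + at = 11.0 + (0)(6.5) = 11.0 m/s
Δx = v₀t + ½at² = 11.0·6.5 + 0.5·0·6.5² = 71.5 m
Total time = 1.32 + 6.50 = 7.82 s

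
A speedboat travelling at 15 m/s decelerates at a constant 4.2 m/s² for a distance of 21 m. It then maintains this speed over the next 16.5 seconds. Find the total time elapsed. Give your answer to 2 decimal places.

18.41 s

Phase 1 (decelerating): v₀ = 15.0 m/s, a = -4.2 m/s².
v² = v₀² + 2aΔx = 15.0² + 2·-4.2·21 = 48.6 → v = 6.97 m/s
t = (v − v₀)/a = (6.97 − 15.0)/-4.2 = 1.91 s

Phase 2 (constant speed): v₀ = 6.97 m/s, a = 0 m/s².
v = v₀ + at = 6.97 + (0)(16.5) = 6.97 m/s
Δx = v₀t + ½at² = 6.97·16.5 + 0.5·0·16.5² = 115 m
Total time = 1.91 + 16.5 = 18.4 s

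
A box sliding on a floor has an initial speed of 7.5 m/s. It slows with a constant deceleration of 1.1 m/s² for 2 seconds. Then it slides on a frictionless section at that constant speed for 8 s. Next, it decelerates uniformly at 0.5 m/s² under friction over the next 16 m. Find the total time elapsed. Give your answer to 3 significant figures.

Phase 1 (decelerating): v₀ = 7.50 m/s, a = -1.1 m/s².
v = v₀ + at = 7.50 + (-1.1)(2) = 5.30 m/s
Δx = v₀t + ½at² = 7.50·2 + 0.5·-1.1·2² = 12.8 m

Phase 2 (constant speed): v₀ = 5.30 m/s, a = 0 m/s².
v = v₀ + at = 5.30 + (0)(8) = 5.30 m/s
Δx = v₀t + ½at² = 5.30·8 + 0.5·0·8² = 42.4 m

Phase 3 (decelerating): v₀ = 5.30 m/s, a = -0.5 m/s².
v² = v₀² + 2aΔx = 5.30² + 2·-0.5·16 = 12.1 → v = 3.48 m/s
t = (v − v₀)/a = (3.48 − 5.30)/-0.5 = 3.65 s
Total time = 2.00 + 8.00 + 3.65 = 13.6 s

13.6 s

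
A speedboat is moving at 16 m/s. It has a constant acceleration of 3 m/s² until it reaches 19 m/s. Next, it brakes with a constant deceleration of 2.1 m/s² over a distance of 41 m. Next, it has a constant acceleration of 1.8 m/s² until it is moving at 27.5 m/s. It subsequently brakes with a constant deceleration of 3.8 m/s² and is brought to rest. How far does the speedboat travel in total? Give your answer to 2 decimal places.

315.63 m

Phase 1 (accelerating): v₀ = 16.0 m/s, a = 3 m/s².
v = v₀ + at → t = (19 − 16.0) / 3 = 1.00 s
v² = v₀² + 2aΔx → Δx = (19² − 16.0²)/(2·3) = 17.5 m

Phase 2 (decelerating): v₀ = 19.0 m/s, a = -2.1 m/s².
v² = v₀² + 2aΔx = 19.0² + 2·-2.1·41 = 189 → v = 13.7 m/s
t = (v − v₀)/a = (13.7 − 19.0)/-2.1 = 2.50 s

Phase 3 (accelerating): v₀ = 13.7 m/s, a = 1.8 m/s².
v = v₀ + at → t = (27.5 − 13.7) / 1.8 = 7.64 s
v² = v₀² + 2aΔx → Δx = (27.5² − 13.7²)/(2·1.8) = 158 m

Phase 4 (decelerating): v₀ = 27.5 m/s, a = -3.8 m/s².
v = v₀ + at → t = (0 − 27.5) / -3.8 = 7.24 s
v² = v₀² + 2aΔx → Δx = (0² − 27.5²)/(2·-3.8) = 99.5 m
Total distance = 17.5 + 41.0 + 158 + 99.5 = 316 m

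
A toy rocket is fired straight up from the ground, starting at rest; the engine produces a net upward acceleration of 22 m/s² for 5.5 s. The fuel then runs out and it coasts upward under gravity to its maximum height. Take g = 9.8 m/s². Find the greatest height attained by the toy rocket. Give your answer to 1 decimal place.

1079.7 m

Phase 1 (powered ascent): v₀ = 0 m/s, a = 22 m/s².
v = v₀ + at = 0 + (22)(5.5) = 121 m/s
Δx = v₀t + ½at² = 0·5.5 + 0.5·22·5.5² = 333 m

Phase 2 (coasting upward): v₀ = 121 m/s, a = -9.8 m/s².
v = v₀ + at → t = (0 − 121) / -9.8 = 12.3 s
v² = v₀² + 2aΔx → Δx = (0² − 121²)/(2·-9.8) = 747 m
Maximum height = 333 + 747 = 1080 m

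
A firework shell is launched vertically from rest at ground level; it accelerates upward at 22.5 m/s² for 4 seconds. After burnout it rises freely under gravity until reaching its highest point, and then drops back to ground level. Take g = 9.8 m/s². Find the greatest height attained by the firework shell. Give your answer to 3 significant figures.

Phase 1 (powered ascent): v₀ = 0 m/s, a = 22.5 m/s².
v = v₀ + at = 0 + (22.5)(4) = 90.0 m/s
Δx = v₀t + ½at² = 0·4 + 0.5·22.5·4² = 180 m

Phase 2 (coasting upward): v₀ = 90.0 m/s, a = -9.8 m/s².
v = v₀ + at → t = (0 − 90.0) / -9.8 = 9.18 s
v² = v₀² + 2aΔx → Δx = (0² − 90.0²)/(2·-9.8) = 413 m
Maximum height = 180 + 413 = 593 m

593 m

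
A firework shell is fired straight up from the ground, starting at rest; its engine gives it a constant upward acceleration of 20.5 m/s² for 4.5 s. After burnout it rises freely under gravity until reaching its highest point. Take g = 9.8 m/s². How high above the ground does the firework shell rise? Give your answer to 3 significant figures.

642 m

Phase 1 (powered ascent): v₀ = 0 m/s, a = 20.5 m/s².
v = v₀ + at = 0 + (20.5)(4.5) = 92.2 m/s
Δx = v₀t + ½at² = 0·4.5 + 0.5·20.5·4.5² = 208 m

Phase 2 (coasting upward): v₀ = 92.2 m/s, a = -9.8 m/s².
v = v₀ + at → t = (0 − 92.2) / -9.8 = 9.41 s
v² = v₀² + 2aΔx → Δx = (0² − 92.2²)/(2·-9.8) = 434 m
Maximum height = 208 + 434 = 642 m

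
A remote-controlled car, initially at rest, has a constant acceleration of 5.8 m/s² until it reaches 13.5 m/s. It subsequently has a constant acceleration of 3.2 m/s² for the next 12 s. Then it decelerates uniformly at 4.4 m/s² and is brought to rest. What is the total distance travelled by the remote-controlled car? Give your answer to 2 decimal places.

Phase 1 (accelerating): v₀ = 0 m/s, a = 5.8 m/s².
v = v₀ + at → t = (13.5 − 0) / 5.8 = 2.33 s
v² = v₀² + 2aΔx → Δx = (13.5² − 0²)/(2·5.8) = 15.7 m

Phase 2 (accelerating): v₀ = 13.5 m/s, a = 3.2 m/s².
v = v₀ + at = 13.5 + (3.2)(12) = 51.9 m/s
Δx = v₀t + ½at² = 13.5·12 + 0.5·3.2·12² = 392 m

Phase 3 (decelerating): v₀ = 51.9 m/s, a = -4.4 m/s².
v = v₀ + at → t = (0 − 51.9) / -4.4 = 11.8 s
v² = v₀² + 2aΔx → Δx = (0² − 51.9²)/(2·-4.4) = 306 m
Total distance = 15.7 + 392 + 306 = 714 m

714.20 m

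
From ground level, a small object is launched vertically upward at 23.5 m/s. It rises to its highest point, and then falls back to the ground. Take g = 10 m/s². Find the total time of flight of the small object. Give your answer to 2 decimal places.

Phase 1 (rising): v₀ = 23.5 m/s, a = -10 m/s².
v = v₀ + at → t = (0 − 23.5) / -10 = 2.35 s
v² = v₀² + 2aΔx → Δx = (0² − 23.5²)/(2·-10) = 27.6 m

Phase 2 (falling): v₀ = 0 m/s, a = -10 m/s².
Falls 27.6 m from rest: t = √(2·27.6/10) = 2.35 s; v = g·t = 23.5 m/s.
Total time = 2.35 + 2.35 = 4.70 s

4.70 s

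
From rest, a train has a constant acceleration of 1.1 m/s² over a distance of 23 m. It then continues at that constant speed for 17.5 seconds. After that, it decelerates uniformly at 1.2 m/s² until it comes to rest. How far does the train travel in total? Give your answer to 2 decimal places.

Phase 1 (accelerating): v₀ = 0 m/s, a = 1.1 m/s².
v² = v₀² + 2aΔx = 0² + 2·1.1·23 = 50.6 → v = 7.11 m/s
t = (v − v₀)/a = (7.11 − 0)/1.1 = 6.47 s

Phase 2 (constant speed): v₀ = 7.11 m/s, a = 0 m/s².
v = v₀ + at = 7.11 + (0)(17.5) = 7.11 m/s
Δx = v₀t + ½at² = 7.11·17.5 + 0.5·0·17.5² = 124 m

Phase 3 (decelerating): v₀ = 7.11 m/s, a = -1.2 m/s².
v = v₀ + at → t = (0 − 7.11) / -1.2 = 5.93 s
v² = v₀² + 2aΔx → Δx = (0² − 7.11²)/(2·-1.2) = 21.1 m
Total distance = 23.0 + 124 + 21.1 = 169 m

168.57 m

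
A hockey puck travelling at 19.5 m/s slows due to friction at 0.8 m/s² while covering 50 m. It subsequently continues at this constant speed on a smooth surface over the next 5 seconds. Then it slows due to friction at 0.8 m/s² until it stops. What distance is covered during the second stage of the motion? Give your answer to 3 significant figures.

86.6 m

Phase 1 (decelerating): v₀ = 19.5 m/s, a = -0.8 m/s².
v² = v₀² + 2aΔx = 19.5² + 2·-0.8·50 = 300 → v = 17.3 m/s
t = (v − v₀)/a = (17.3 − 19.5)/-0.8 = 2.72 s

Phase 2 (constant speed): v₀ = 17.3 m/s, a = 0 m/s².
v = v₀ + at = 17.3 + (0)(5) = 17.3 m/s
Δx = v₀t + ½at² = 17.3·5 + 0.5·0·5² = 86.6 m
Distance in phase 2 = 86.6 m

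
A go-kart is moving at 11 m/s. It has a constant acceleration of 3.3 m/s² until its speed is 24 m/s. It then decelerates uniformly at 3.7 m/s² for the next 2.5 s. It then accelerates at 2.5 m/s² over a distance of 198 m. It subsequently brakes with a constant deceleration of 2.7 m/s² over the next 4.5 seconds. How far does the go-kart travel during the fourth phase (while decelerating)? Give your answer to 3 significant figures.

129 m

Phase 1 (accelerating): v₀ = 11.0 m/s, a = 3.3 m/s².
v = v₀ + at → t = (24 − 11.0) / 3.3 = 3.94 s
v² = v₀² + 2aΔx → Δx = (24² − 11.0²)/(2·3.3) = 68.9 m

Phase 2 (decelerating): v₀ = 24.0 m/s, a = -3.7 m/s².
v = v₀ + at = 24.0 + (-3.7)(2.5) = 14.8 m/s
Δx = v₀t + ½at² = 24.0·2.5 + 0.5·-3.7·2.5² = 48.4 m

Phase 3 (accelerating): v₀ = 14.8 m/s, a = 2.5 m/s².
v² = v₀² + 2aΔx = 14.8² + 2·2.5·198 = 1210 → v = 34.8 m/s
t = (v − v₀)/a = (34.8 − 14.8)/2.5 = 8.00 s

Phase 4 (decelerating): v₀ = 34.8 m/s, a = -2.7 m/s².
v = v₀ + at = 34.8 + (-2.7)(4.5) = 22.6 m/s
Δx = v₀t + ½at² = 34.8·4.5 + 0.5·-2.7·4.5² = 129 m
Distance in phase 4 = 129 m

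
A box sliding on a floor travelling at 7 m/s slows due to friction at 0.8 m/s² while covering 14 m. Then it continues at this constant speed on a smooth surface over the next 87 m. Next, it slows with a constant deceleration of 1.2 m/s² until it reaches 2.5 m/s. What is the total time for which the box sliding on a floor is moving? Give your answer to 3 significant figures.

Phase 1 (decelerating): v₀ = 7.00 m/s, a = -0.8 m/s².
v² = v₀² + 2aΔx = 7.00² + 2·-0.8·14 = 26.6 → v = 5.16 m/s
t = (v − v₀)/a = (5.16 − 7.00)/-0.8 = 2.30 s

Phase 2 (constant speed): v₀ = 5.16 m/s, a = 0 m/s².
Constant speed: t = d/v = 87/5.16 = 16.9 s

Phase 3 (decelerating): v₀ = 5.16 m/s, a = -1.2 m/s².
v = v₀ + at → t = (2.5 − 5.16) / -1.2 = 2.21 s
v² = v₀² + 2aΔx → Δx = (2.5² − 5.16²)/(2·-1.2) = 8.48 m
Total time = 2.30 + 16.9 + 2.21 = 21.4 s

21.4 s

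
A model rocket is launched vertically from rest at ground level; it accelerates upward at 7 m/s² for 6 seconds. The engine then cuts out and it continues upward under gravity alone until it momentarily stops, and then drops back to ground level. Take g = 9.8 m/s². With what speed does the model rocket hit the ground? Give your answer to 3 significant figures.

65.1 m/s

Phase 1 (powered ascent): v₀ = 0 m/s, a = 7 m/s².
v = v₀ + at = 0 + (7)(6) = 42.0 m/s
Δx = v₀t + ½at² = 0·6 + 0.5·7·6² = 126 m

Phase 2 (coasting upward): v₀ = 42.0 m/s, a = -9.8 m/s².
v = v₀ + at → t = (0 − 42.0) / -9.8 = 4.29 s
v² = v₀² + 2aΔx → Δx = (0² − 42.0²)/(2·-9.8) = 90.0 m

Phase 3 (free fall): v₀ = 0 m/s, a = -9.8 m/s².
Falls 216 m from rest: t = √(2·216/9.8) = 6.64 s; v = g·t = 65.1 m/s.
Impact speed = 65.1 m/s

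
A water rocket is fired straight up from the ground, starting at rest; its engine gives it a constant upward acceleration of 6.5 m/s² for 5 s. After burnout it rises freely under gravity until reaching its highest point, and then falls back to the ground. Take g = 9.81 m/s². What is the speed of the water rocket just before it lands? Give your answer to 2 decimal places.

51.48 m/s

Phase 1 (powered ascent): v₀ = 0 m/s, a = 6.5 m/s².
v = v₀ + at = 0 + (6.5)(5) = 32.5 m/s
Δx = v₀t + ½at² = 0·5 + 0.5·6.5·5² = 81.2 m

Phase 2 (coasting upward): v₀ = 32.5 m/s, a = -9.81 m/s².
v = v₀ + at → t = (0 − 32.5) / -9.81 = 3.31 s
v² = v₀² + 2aΔx → Δx = (0² − 32.5²)/(2·-9.81) = 53.8 m

Phase 3 (free fall): v₀ = 0 m/s, a = -9.81 m/s².
Falls 135 m from rest: t = √(2·135/9.81) = 5.25 s; v = g·t = 51.5 m/s.
Impact speed = 51.5 m/s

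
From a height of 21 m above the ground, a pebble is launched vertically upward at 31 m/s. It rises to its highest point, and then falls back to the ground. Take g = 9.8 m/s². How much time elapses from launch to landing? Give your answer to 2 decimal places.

6.94 s

Phase 1 (rising): v₀ = 31.0 m/s, a = -9.8 m/s².
v = v₀ + at → t = (0 − 31.0) / -9.8 = 3.16 s
v² = v₀² + 2aΔx → Δx = (0² − 31.0²)/(2·-9.8) = 49.0 m

Phase 2 (falling): v₀ = 0 m/s, a = -9.8 m/s².
Falls 70.0 m from rest: t = √(2·70.0/9.8) = 3.78 s; v = g·t = 37.0 m/s.
Total time = 3.16 + 3.78 = 6.94 s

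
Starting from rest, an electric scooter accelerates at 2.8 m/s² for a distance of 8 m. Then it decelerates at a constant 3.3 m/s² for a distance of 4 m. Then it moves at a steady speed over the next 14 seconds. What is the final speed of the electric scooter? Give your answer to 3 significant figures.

Phase 1 (accelerating): v₀ = 0 m/s, a = 2.8 m/s².
v² = v₀² + 2aΔx = 0² + 2·2.8·8 = 44.8 → v = 6.69 m/s
t = (v − v₀)/a = (6.69 − 0)/2.8 = 2.39 s

Phase 2 (decelerating): v₀ = 6.69 m/s, a = -3.3 m/s².
v² = v₀² + 2aΔx = 6.69² + 2·-3.3·4 = 18.4 → v = 4.29 m/s
t = (v − v₀)/a = (4.29 − 6.69)/-3.3 = 0.728 s

Phase 3 (constant speed): v₀ = 4.29 m/s, a = 0 m/s².
v = v₀ + at = 4.29 + (0)(14) = 4.29 m/s
Δx = v₀t + ½at² = 4.29·14 + 0.5·0·14² = 60.1 m
Final speed = 4.29 m/s

4.29 m/s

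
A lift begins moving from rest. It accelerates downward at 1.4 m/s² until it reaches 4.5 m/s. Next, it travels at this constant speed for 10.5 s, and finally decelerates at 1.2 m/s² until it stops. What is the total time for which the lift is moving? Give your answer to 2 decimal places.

17.46 s

Phase 1 (accelerating): v₀ = 0 m/s, a = 1.4 m/s².
v = v₀ + at → t = (4.5 − 0) / 1.4 = 3.21 s
v² = v₀² + 2aΔx → Δx = (4.5² − 0²)/(2·1.4) = 7.23 m

Phase 2 (constant speed): v₀ = 4.50 m/s, a = 0 m/s².
v = v₀ + at = 4.50 + (0)(10.5) = 4.50 m/s
Δx = v₀t + ½at² = 4.50·10.5 + 0.5·0·10.5² = 47.2 m

Phase 3 (decelerating): v₀ = 4.50 m/s, a = -1.2 m/s².
v = v₀ + at → t = (0 − 4.50) / -1.2 = 3.75 s
v² = v₀² + 2aΔx → Δx = (0² − 4.50²)/(2·-1.2) = 8.44 m
Total time = 3.21 + 10.5 + 3.75 = 17.5 s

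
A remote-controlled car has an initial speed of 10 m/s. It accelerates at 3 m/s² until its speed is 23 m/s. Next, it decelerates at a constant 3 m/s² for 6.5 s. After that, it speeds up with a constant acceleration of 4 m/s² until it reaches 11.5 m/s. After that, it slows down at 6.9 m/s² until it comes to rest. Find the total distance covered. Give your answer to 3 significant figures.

Phase 1 (accelerating): v₀ = 10.0 m/s, a = 3 m/s².
v = v₀ + at → t = (23 − 10.0) / 3 = 4.33 s
v² = v₀² + 2aΔx → Δx = (23² − 10.0²)/(2·3) = 71.5 m

Phase 2 (decelerating): v₀ = 23.0 m/s, a = -3 m/s².
v = v₀ + at = 23.0 + (-3)(6.5) = 3.50 m/s
Δx = v₀t + ½at² = 23.0·6.5 + 0.5·-3·6.5² = 86.1 m

Phase 3 (accelerating): v₀ = 3.50 m/s, a = 4 m/s².
v = v₀ + at → t = (11.5 − 3.50) / 4 = 2.00 s
v² = v₀² + 2aΔx → Δx = (11.5² − 3.50²)/(2·4) = 15.0 m

Phase 4 (decelerating): v₀ = 11.5 m/s, a = -6.9 m/s².
v = v₀ + at → t = (0 − 11.5) / -6.9 = 1.67 s
v² = v₀² + 2aΔx → Δx = (0² − 11.5²)/(2·-6.9) = 9.58 m
Total distance = 71.5 + 86.1 + 15.0 + 9.58 = 182 m

182 m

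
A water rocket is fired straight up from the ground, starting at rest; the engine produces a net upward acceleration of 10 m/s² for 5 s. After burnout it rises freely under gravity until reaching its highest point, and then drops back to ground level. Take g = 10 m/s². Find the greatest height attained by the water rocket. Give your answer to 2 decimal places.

250.00 m

Phase 1 (powered ascent): v₀ = 0 m/s, a = 10 m/s².
v = v₀ + at = 0 + (10)(5) = 50.0 m/s
Δx = v₀t + ½at² = 0·5 + 0.5·10·5² = 125 m

Phase 2 (coasting upward): v₀ = 50.0 m/s, a = -10 m/s².
v = v₀ + at → t = (0 − 50.0) / -10 = 5.00 s
v² = v₀² + 2aΔx → Δx = (0² − 50.0²)/(2·-10) = 125 m
Maximum height = 125 + 125 = 250 m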